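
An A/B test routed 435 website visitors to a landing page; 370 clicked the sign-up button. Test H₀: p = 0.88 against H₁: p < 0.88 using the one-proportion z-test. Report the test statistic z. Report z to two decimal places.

The sample proportion is 370/435 = 0.85057.
Null standard error: √(0.88·0.12/435) = √0.000242759 = 0.015581.
z = (p̂ − p₀)/SE = (0.85057 − 0.88)/0.015581 = -1.89.

z = -1.89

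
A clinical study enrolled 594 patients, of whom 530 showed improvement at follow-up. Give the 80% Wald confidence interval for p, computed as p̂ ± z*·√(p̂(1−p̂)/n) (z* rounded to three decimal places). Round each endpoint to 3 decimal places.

(0.876, 0.909)

With x = 530 successes in n = 594, p̂ = 0.89226.
SE = √(p̂(1−p̂)/n) = √(0.096135/594) = 0.012722.
The 80% critical value is z* = 1.282.
Margin of error: 1.282 × 0.012722 = 0.01631.
CI: 0.89226 ± 0.01631 = (0.876, 0.909).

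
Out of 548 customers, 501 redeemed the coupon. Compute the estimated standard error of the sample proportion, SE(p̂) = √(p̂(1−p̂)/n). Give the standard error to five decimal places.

SE = 0.01196

The sample proportion is 501/548 = 0.91423.
p̂(1−p̂) = 0.91423·0.08577 = 0.078414.
SE = √(0.078414/548) = √0.000143091 = 0.01196.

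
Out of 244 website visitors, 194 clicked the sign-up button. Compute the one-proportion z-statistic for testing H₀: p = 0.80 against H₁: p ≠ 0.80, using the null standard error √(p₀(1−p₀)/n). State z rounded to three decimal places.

z = -0.192

The sample proportion is 194/244 = 0.79508.
Under H₀, SE = √(p₀(1−p₀)/n) = √(0.80·0.20/244) = √0.000655738 = 0.025607.
Test statistic: z = -0.00492/0.025607 = -0.192.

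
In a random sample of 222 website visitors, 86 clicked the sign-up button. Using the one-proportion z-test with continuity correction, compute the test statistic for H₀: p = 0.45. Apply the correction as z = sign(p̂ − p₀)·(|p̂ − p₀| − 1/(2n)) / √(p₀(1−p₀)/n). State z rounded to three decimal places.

The sample proportion is 86/222 = 0.38739. p̂ − p₀ = -0.062613.
1/(2n) = 0.002252.
Corrected numerator: |-0.062613| − 0.002252 = 0.060361.
Under H₀, SE = √(p₀(1−p₀)/n) = √(0.45·0.55/222) = √0.001114865 = 0.033390.
z = (−)0.060361/0.033390 = -1.808.

z = -1.808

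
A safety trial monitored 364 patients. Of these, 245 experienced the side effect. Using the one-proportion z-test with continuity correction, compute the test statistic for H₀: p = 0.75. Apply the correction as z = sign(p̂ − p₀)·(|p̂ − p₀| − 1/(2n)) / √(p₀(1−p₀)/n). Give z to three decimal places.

z = -3.329

Sample proportion p̂ = 245/364 = 0.67308. p̂ − p₀ = -0.076923.
Continuity correction 1/(2n) = 1/728 = 0.001374.
Corrected numerator: |-0.076923| − 0.001374 = 0.075549.
SE₀ = √(0.75·0.25/364) = 0.022696.
z = (−)0.075549/0.022696 = -3.329.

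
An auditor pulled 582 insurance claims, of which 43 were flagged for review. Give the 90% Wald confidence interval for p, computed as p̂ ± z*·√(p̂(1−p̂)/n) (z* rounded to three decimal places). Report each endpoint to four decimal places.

Sample proportion p̂ = 43/582 = 0.07388.
SE(p̂) = √(0.07388·0.92612/582) = 0.010843.
For 90% confidence, z* = 1.645.
Margin = 1.645·0.010843 = 0.01784.
Interval: 0.07388 ± 0.01784 → (0.0560, 0.0917).

(0.0560, 0.0917)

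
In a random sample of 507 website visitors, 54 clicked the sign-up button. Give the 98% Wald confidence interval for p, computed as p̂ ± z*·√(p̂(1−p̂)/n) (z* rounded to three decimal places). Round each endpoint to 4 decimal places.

(0.0746, 0.1384)

The sample proportion is 54/507 = 0.10651.
SE(p̂) = √(0.10651·0.89349/507) = 0.013700.
The 98% critical value is z* = 2.326.
Margin = 2.326·0.013700 = 0.03187.
Interval: 0.10651 ± 0.03187 → (0.0746, 0.1384).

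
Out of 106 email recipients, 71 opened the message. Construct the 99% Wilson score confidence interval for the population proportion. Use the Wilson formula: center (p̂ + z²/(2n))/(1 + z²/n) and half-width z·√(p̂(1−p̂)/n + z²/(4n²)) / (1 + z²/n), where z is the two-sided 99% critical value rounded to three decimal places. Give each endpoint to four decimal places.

Here p̂ = 71/106 = 0.66981 and z = 2.576 (z² = 6.635776).
Denominator 1 + z²/n = 1 + 6.635776/106 = 1.062602.
Adjusted center: (0.66981 + z²/(2n))/1.062602 = 0.65981.
Radicand: p̂(1−p̂)/n + z²/(4n²) = 0.002086454 + 0.000147645 = 0.002234099.
Half-width = z·√(radicand)/denom = 2.576·0.047266/1.062602 = 0.11458.
Interval: 0.65981 ± 0.11458 → (0.5452, 0.7744).

(0.5452, 0.7744)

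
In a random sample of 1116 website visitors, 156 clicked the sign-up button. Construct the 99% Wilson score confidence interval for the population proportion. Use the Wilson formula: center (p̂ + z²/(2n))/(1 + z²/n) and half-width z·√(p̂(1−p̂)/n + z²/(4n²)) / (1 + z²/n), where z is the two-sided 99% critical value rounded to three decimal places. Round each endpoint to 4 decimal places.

(0.1152, 0.1687)

Here p̂ = 156/1116 = 0.13978 and z = 2.576 (z² = 6.635776).
1 + z²/n = 1.005946.
Center = (0.13978 + 0.002973)/1.005946 = 0.14191.
Radicand: p̂(1−p̂)/n + z²/(4n²) = 0.000107747 + 0.000001332 = 0.000109079.
Half-width = z·√(radicand)/denom = 2.576·0.010444/1.005946 = 0.02674.
So the interval runs from 0.1152 to 0.1687.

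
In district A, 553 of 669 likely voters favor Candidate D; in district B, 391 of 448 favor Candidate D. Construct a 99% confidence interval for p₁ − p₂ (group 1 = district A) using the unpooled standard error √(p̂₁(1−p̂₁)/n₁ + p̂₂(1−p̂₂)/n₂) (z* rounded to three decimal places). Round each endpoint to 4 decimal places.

p̂₁ = 553/669 = 0.82661, p̂₂ = 391/448 = 0.87277; p̂₁ − p̂₂ = -0.04616.
SE = √(0.000214242 + 0.000247866) = √0.000462108 = 0.021497.
For 99% confidence, z* = 2.576. Margin of error = 0.05538.
So the interval runs from -0.1015 to 0.0092.

(-0.1015, 0.0092)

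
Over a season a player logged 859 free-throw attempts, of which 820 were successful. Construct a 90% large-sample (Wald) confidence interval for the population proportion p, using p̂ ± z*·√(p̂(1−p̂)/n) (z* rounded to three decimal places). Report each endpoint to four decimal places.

(0.9429, 0.9663)

p̂ = 820/859 = 0.95460.
SE(p̂) = √(0.95460·0.04540/859) = 0.007103.
For 90% confidence, z* = 1.645.
Margin of error: 1.645 × 0.007103 = 0.01168.
CI: 0.95460 ± 0.01168 = (0.9429, 0.9663).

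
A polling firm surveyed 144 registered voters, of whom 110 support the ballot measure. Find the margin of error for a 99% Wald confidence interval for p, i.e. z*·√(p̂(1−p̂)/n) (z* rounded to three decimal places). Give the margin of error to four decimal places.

p̂ = 110/144 = 0.76389.
SE(p̂) = √(0.76389·0.23611/144) = 0.035391.
The 99% critical value is z* = 2.576.
So ME = 0.0912.

ME = 0.0912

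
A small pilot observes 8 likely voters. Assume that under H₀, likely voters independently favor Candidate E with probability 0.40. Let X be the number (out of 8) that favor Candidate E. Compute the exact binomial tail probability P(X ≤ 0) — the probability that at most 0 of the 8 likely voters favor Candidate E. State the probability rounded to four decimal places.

X ~ Binomial(n=8, p=0.40).
P(X ≤ 0) = C(8,0)·0.40^0·0.60^8.
= 0.016796 = 0.0168.

P = 0.0168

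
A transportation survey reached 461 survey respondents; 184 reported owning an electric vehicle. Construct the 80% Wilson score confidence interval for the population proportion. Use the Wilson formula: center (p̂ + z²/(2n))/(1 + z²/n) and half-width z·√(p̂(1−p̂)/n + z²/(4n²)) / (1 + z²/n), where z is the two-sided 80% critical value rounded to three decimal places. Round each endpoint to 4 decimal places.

p̂ = 184/461 = 0.39913; z = 1.282, so z² = 1.643524.
Denominator 1 + z²/n = 1 + 1.643524/461 = 1.003565.
Adjusted center: (0.39913 + z²/(2n))/1.003565 = 0.39949.
Radicand: p̂(1−p̂)/n + z²/(4n²) = 0.000520229 + 0.000001933 = 0.000522162.
Half-width = 1.282·√0.000522162/1.003565 = 0.02919.
Interval: 0.39949 ± 0.02919 → (0.3703, 0.4287).

(0.3703, 0.4287)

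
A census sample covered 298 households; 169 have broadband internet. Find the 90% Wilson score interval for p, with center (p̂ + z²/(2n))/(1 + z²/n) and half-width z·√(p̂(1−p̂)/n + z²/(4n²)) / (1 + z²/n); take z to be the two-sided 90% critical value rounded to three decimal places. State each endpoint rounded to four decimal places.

Here p̂ = 169/298 = 0.56711 and z = 1.645 (z² = 2.706025).
Denominator 1 + z²/n = 1 + 2.706025/298 = 1.009081.
Center = (0.56711 + 0.004540)/1.009081 = 0.56651.
Radicand: p̂(1−p̂)/n + z²/(4n²) = 0.000823811 + 0.000007618 = 0.000831429.
Half-width = z·√(radicand)/denom = 1.645·0.028835/1.009081 = 0.04701.
So the interval runs from 0.5195 to 0.6135.

(0.5195, 0.6135)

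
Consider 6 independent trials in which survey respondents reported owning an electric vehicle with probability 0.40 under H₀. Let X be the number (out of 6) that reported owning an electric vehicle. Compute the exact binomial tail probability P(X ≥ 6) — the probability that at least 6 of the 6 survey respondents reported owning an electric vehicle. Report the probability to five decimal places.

X ~ Binomial(n=6, p=0.40).
P(X ≥ 6) = C(6,6)·0.40^6·0.60^0.
= 0.004096 = 0.00410.

P = 0.00410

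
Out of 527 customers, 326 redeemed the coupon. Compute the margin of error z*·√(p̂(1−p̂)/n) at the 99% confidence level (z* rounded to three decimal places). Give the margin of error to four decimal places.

Sample proportion p̂ = 326/527 = 0.61860.
SE = √(p̂(1−p̂)/n) = √(0.235935/527) = 0.021159.
z* = 2.576 at the 99% level.
ME = 2.576·0.021159 = 0.0545.

ME = 0.0545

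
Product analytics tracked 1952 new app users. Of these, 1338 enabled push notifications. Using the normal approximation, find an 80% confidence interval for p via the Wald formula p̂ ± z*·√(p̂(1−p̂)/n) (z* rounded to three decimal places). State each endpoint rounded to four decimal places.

Sample proportion p̂ = 1338/1952 = 0.68545.
SE = √(p̂(1−p̂)/n) = √(0.215608/1952) = 0.010510.
For 80% confidence, z* = 1.282.
Margin = 1.282·0.010510 = 0.01347.
CI: 0.68545 ± 0.01347 = (0.6720, 0.6989).

(0.6720, 0.6989)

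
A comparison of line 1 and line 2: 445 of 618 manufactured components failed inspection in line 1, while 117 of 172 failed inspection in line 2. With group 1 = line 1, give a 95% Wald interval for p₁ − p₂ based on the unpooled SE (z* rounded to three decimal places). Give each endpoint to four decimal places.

(-0.0383, 0.1180)

p̂₁ = 0.72006, p̂₂ = 0.68023, so the observed difference is 0.03983.
Unpooled SE = √(p̂₁(1−p̂₁)/n₁ + p̂₂(1−p̂₂)/n₂) = √(0.000326168 + 0.001264629) = 0.039885.
For 95% confidence, z* = 1.960. Margin of error = 0.07817.
So the interval runs from -0.0383 to 0.1180.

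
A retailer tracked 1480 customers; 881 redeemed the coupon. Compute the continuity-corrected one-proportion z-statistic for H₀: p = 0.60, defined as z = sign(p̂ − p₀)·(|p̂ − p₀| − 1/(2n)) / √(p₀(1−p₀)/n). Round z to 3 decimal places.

p̂ = 881/1480 = 0.59527. p̂ − p₀ = -0.004730.
1/(2n) = 0.000338.
Corrected numerator: |-0.004730| − 0.000338 = 0.004392.
Under H₀, SE = √(p₀(1−p₀)/n) = √(0.60·0.40/1480) = √0.000162162 = 0.012734.
z = (−)0.004392/0.012734 = -0.345.

z = -0.345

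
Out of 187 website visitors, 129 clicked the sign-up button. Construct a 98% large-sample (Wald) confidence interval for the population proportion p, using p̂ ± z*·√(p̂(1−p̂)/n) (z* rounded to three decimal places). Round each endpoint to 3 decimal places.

(0.611, 0.769)

The sample proportion is 129/187 = 0.68984.
SE = √(p̂(1−p̂)/n) = √(0.213961/187) = 0.033826.
The 98% critical value is z* = 2.326.
Margin = 2.326·0.033826 = 0.07868.
CI: 0.68984 ± 0.07868 = (0.611, 0.769).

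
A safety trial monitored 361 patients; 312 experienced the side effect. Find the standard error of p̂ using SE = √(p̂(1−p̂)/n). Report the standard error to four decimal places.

SE = 0.0180

p̂ = 312/361 = 0.86427.
p̂(1−p̂) = 0.117307.
SE = √(0.117307/361) = √0.000324950 = 0.0180.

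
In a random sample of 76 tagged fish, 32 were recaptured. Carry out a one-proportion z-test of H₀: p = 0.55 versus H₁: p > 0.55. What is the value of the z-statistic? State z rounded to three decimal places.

With x = 32 successes in n = 76, p̂ = 0.42105.
Null standard error: √(0.55·0.45/76) = √0.003256579 = 0.057066.
Test statistic: z = -0.12895/0.057066 = -2.260.

z = -2.260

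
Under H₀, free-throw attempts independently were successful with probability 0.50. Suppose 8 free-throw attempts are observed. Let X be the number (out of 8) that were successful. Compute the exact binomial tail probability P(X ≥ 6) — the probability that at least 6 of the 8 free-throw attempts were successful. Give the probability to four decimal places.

P = 0.1445

X is binomial with n = 8 and p = 0.50.
P(X ≥ 6) = C(8,6)·0.50^6·0.50^2 + C(8,7)·0.50^7·0.50^1 + C(8,8)·0.50^8·0.50^0.
= 0.109375 + 0.031250 + 0.003906 = 0.1445.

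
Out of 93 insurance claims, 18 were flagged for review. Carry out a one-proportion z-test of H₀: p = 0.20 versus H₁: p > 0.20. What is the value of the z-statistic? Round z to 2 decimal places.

z = -0.16

The sample proportion is 18/93 = 0.19355.
Under H₀, SE = √(p₀(1−p₀)/n) = √(0.20·0.80/93) = √0.001720430 = 0.041478.
Test statistic: z = -0.00645/0.041478 = -0.16.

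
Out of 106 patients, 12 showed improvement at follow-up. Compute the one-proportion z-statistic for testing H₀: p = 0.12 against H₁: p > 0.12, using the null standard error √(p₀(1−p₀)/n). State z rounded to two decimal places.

z = -0.22

Sample proportion p̂ = 12/106 = 0.11321.
Null standard error: √(0.12·0.88/106) = √0.000996226 = 0.031563.
z = (0.11321 − 0.12)/0.031563 = -0.00679/0.031563 = -0.22.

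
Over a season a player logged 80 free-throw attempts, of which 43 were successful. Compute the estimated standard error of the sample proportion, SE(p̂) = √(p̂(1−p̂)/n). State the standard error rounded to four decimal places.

SE = 0.0557

With x = 43 successes in n = 80, p̂ = 0.53750.
p̂(1−p̂) = 0.53750·0.46250 = 0.248594.
Dividing by n and taking the root: √0.003107425 = 0.0557.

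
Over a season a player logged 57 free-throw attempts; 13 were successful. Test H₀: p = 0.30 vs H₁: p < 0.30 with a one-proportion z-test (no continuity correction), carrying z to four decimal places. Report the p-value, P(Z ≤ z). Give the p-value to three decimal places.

p-value = 0.118

With x = 13 successes in n = 57, p̂ = 0.22807.
SE₀ = √(0.30·0.70/57) = 0.060698.
Test statistic (full precision, shown to 4 dp): z = (13/57 − 0.30)/SE₀ ≈ -1.1851.
p-value = P(Z ≤ z) with z = -1.1851 → 0.118.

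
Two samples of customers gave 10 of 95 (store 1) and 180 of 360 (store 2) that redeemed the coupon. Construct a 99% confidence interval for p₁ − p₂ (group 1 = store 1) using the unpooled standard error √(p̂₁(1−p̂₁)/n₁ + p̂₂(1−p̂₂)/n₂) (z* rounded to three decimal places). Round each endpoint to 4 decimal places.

(-0.5005, -0.2890)

p̂₁ = 0.10526, p̂₂ = 0.50000, so the observed difference is -0.39474.
Unpooled SE = √(p̂₁(1−p̂₁)/n₁ + p̂₂(1−p̂₂)/n₂) = √(0.000991398 + 0.000694444) = 0.041059.
The 99% critical value is z* = 2.576. Margin of error = 0.10577.
So the interval runs from -0.5005 to -0.2890.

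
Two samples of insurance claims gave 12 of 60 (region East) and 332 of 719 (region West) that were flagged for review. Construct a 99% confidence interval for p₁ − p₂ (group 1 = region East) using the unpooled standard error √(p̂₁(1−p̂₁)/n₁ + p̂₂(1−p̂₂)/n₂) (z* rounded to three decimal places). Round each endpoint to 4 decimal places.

p̂₁ = 12/60 = 0.20000, p̂₂ = 332/719 = 0.46175; p̂₁ − p̂₂ = -0.26175.
SE = √(0.002666667 + 0.000345671) = √0.003012338 = 0.054885.
z* = 2.576 at the 99% level. Margin = 2.576·0.054885 = 0.14138.
So the interval runs from -0.4031 to -0.1204.

(-0.4031, -0.1204)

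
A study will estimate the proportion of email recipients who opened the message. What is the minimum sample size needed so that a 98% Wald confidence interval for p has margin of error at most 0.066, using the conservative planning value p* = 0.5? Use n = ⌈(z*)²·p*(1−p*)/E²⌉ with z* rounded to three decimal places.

n = 311

z* = 2.326 at the 98% level.
p*(1−p*) = 0.50·0.50 = 0.2500.
Required n before rounding: 5.410276 × 0.2500 / 0.066² = 310.507.
Rounding up, n = 311.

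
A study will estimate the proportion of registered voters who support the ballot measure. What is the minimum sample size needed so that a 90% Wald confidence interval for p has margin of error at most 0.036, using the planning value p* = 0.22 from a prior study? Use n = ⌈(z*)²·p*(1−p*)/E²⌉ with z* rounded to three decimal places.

n = 359

z* = 1.645 at the 90% level.
p*(1−p*) = 0.22·0.78 = 0.1716.
Required n before rounding: 2.706025 × 0.1716 / 0.036² = 358.298.
⌈358.298⌉ = 359.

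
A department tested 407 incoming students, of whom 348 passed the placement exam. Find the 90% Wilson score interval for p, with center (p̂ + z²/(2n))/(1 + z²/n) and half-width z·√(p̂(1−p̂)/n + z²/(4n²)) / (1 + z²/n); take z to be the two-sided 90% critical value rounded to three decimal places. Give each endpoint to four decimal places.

(0.8240, 0.8814)

Here p̂ = 348/407 = 0.85504 and z = 1.645 (z² = 2.706025).
1 + z²/n = 1.006649.
Center = (0.85504 + 0.003324)/1.006649 = 0.85269.
Radicand: p̂(1−p̂)/n + z²/(4n²) = 0.000304543 + 0.000004084 = 0.000308627.
Half-width = z·√(radicand)/denom = 1.645·0.017568/1.006649 = 0.02871.
So the interval runs from 0.8240 to 0.8814.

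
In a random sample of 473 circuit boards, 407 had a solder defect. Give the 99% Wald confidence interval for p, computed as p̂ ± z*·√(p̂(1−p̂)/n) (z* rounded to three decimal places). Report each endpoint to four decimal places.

p̂ = 407/473 = 0.86047.
SE = √(p̂(1−p̂)/n) = √(0.120065/473) = 0.015932.
z* = 2.576 at the 99% level.
Margin = 2.576·0.015932 = 0.04104.
So the interval runs from 0.8194 to 0.9015.

(0.8194, 0.9015)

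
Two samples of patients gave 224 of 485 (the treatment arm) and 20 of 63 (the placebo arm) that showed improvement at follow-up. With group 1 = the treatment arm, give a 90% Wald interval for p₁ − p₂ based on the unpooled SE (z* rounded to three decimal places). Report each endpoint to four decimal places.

p̂₁ = 224/485 = 0.46186, p̂₂ = 20/63 = 0.31746; p̂₁ − p̂₂ = 0.14440.
Unpooled SE = √(p̂₁(1−p̂₁)/n₁ + p̂₂(1−p̂₂)/n₂) = √(0.000512464 + 0.003439353) = 0.062863.
z* = 1.645 at the 90% level. Margin of error = 0.10341.
So the interval runs from 0.0410 to 0.2478.

(0.0410, 0.2478)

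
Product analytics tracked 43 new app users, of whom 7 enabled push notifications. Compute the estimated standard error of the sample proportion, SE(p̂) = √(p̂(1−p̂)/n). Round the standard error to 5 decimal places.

SE = 0.05630

Sample proportion p̂ = 7/43 = 0.16279.
p̂(1−p̂) = 0.16279·0.83721 = 0.136289.
SE = √(0.136289/43) = √0.003169512 = 0.05630.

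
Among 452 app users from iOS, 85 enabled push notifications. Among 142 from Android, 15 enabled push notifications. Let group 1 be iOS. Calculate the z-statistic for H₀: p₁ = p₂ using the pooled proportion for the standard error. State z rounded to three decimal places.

Sample proportions: p̂₁ = 85/452 = 0.18805 and p̂₂ = 15/142 = 0.10563.
Pooling: p̂ = 100/594 = 0.16835.
SE = √[p̂(1−p̂)(1/n₁+1/n₂)] = √[0.16835·0.83165·(1/452+1/142)] ≈ 0.035996.
z = 0.08242/0.035996 = 2.290.

z = 2.290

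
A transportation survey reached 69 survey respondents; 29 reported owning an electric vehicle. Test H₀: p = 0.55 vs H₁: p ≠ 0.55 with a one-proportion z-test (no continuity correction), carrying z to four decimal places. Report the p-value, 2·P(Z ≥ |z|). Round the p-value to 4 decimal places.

p-value = 0.0303

p̂ = 29/69 = 0.42029.
Under H₀, SE = √(p₀(1−p₀)/n) = √(0.55·0.45/69) = √0.003586957 = 0.059891.
Test statistic (full precision, shown to 4 dp): z = (29/69 − 0.55)/SE₀ ≈ -2.1658.
p-value = 2·P(Z ≥ |z|) with z = -2.1658 → 0.0303.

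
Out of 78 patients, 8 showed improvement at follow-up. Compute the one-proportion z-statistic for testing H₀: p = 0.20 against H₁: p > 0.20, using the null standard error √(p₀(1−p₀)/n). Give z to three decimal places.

With x = 8 successes in n = 78, p̂ = 0.10256.
Under H₀, SE = √(p₀(1−p₀)/n) = √(0.20·0.80/78) = √0.002051282 = 0.045291.
Test statistic: z = -0.09744/0.045291 = -2.151.

z = -2.151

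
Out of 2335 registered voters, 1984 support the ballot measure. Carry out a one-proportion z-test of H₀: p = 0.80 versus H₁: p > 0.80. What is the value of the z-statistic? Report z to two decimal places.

Sample proportion p̂ = 1984/2335 = 0.84968.
Under H₀, SE = √(p₀(1−p₀)/n) = √(0.80·0.20/2335) = √0.000068522 = 0.008278.
z = (0.84968 − 0.80)/0.008278 = 0.04968/0.008278 = 6.00.

z = 6.00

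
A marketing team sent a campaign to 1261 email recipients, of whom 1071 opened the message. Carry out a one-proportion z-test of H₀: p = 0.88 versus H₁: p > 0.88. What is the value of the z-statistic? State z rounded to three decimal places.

The sample proportion is 1071/1261 = 0.84933.
Null standard error: √(0.88·0.12/1261) = √0.000083743 = 0.009151.
z = (p̂ − p₀)/SE = (0.84933 − 0.88)/0.009151 = -3.352.

z = -3.352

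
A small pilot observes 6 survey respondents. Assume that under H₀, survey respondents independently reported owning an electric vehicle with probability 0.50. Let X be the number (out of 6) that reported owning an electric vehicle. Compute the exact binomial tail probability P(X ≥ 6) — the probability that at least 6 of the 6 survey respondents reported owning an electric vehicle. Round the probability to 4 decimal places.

P = 0.0156

X is binomial with n = 6 and p = 0.50.
P(X ≥ 6) = C(6,6)·0.50^6·0.50^0.
= 0.015625 = 0.0156.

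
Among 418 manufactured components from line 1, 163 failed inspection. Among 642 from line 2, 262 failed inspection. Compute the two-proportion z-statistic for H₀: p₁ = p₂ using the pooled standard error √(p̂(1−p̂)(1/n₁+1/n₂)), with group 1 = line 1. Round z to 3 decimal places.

Sample proportions: p̂₁ = 163/418 = 0.38995 and p̂₂ = 262/642 = 0.40810.
Pooled p̂ = (163+262)/(418+642) = 425/1060 = 0.40094.
Pooled SE = √[0.2401878·0.00394998] ≈ 0.030802.
z = -0.01815/0.030802 = -0.589.

z = -0.589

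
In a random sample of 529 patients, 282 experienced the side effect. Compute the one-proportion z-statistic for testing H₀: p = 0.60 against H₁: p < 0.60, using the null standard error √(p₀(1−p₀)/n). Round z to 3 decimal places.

The sample proportion is 282/529 = 0.53308.
Under H₀, SE = √(p₀(1−p₀)/n) = √(0.60·0.40/529) = √0.000453686 = 0.021300.
z = (0.53308 − 0.60)/0.021300 = -0.06692/0.021300 = -3.142.

z = -3.142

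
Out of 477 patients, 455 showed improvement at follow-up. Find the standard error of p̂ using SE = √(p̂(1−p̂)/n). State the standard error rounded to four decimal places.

The sample proportion is 455/477 = 0.95388.
p̂(1−p̂) = 0.95388·0.04612 = 0.043993.
SE = √(0.043993/477) = 0.0096.

SE = 0.0096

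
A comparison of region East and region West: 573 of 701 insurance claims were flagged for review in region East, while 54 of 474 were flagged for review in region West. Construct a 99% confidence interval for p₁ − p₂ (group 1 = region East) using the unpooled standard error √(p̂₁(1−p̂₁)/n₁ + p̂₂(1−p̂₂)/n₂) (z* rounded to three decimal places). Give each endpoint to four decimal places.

(0.6503, 0.7566)

p̂₁ = 573/701 = 0.81740, p̂₂ = 54/474 = 0.11392; p̂₁ − p̂₂ = 0.70348.
SE = √(0.000212917 + 0.000212965) = √0.000425882 = 0.020637.
For 99% confidence, z* = 2.576. Margin of error = 0.05316.
Interval: 0.70348 ± 0.05316 → (0.6503, 0.7566).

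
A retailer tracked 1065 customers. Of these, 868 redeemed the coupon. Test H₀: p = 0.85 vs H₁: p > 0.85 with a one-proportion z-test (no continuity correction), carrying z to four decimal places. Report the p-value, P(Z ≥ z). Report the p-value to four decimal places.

p-value = 0.9993

Sample proportion p̂ = 868/1065 = 0.81502.
Under H₀, SE = √(p₀(1−p₀)/n) = √(0.85·0.15/1065) = √0.000119718 = 0.010942.
z = (p̂ − p₀)/SE = (868/1065 − 0.85)/0.010942 ≈ -3.1967.
p-value = P(Z ≥ z) with z = -3.1967 → 0.9993.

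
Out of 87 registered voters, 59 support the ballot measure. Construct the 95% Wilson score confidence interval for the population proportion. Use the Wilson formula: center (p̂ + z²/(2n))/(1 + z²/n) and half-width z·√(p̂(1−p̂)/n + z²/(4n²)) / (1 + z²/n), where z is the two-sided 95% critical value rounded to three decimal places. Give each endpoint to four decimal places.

(0.5743, 0.7670)

p̂ = 59/87 = 0.67816; z = 1.960, so z² = 3.841600.
1 + z²/n = 1.044156.
Adjusted center: (0.67816 + z²/(2n))/1.044156 = 0.67063.
Radicand: p̂(1−p̂)/n + z²/(4n²) = 0.002508721 + 0.000126886 = 0.002635607.
Half-width = z·√(radicand)/denom = 1.960·0.051338/1.044156 = 0.09637.
Interval: 0.67063 ± 0.09637 → (0.5743, 0.7670).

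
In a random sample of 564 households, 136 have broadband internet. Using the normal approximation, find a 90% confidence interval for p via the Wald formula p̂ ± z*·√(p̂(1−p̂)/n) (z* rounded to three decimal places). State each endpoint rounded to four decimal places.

(0.2115, 0.2708)

The sample proportion is 136/564 = 0.24113.
SE = √(p̂(1−p̂)/n) = √(0.182989/564) = 0.018012.
For 90% confidence, z* = 1.645.
Margin = 1.645·0.018012 = 0.02963.
So the interval runs from 0.2115 to 0.2708.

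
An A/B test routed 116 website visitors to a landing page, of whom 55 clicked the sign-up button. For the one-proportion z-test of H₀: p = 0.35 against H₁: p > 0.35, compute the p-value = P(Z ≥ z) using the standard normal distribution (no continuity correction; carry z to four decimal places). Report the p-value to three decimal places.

p-value = 0.003

p̂ = 55/116 = 0.47414.
Null standard error: √(0.35·0.65/116) = √0.001961207 = 0.044286.
z = (p̂ − p₀)/SE = (55/116 − 0.35)/0.044286 ≈ 2.8031.
p-value = P(Z ≥ z) with z = 2.8031 → 0.003.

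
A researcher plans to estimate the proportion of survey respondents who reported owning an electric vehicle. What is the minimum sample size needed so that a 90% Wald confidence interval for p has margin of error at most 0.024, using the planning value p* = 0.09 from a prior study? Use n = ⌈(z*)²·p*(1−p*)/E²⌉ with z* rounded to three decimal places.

The 90% critical value is z* = 1.645.
p*(1−p*) = 0.0819.
Required n before rounding: 2.706025 × 0.0819 / 0.024² = 384.763.
⌈384.763⌉ = 385.

n = 385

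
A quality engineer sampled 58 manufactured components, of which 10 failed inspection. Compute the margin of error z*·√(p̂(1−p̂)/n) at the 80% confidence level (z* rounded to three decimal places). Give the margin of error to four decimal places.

ME = 0.0636

With x = 10 successes in n = 58, p̂ = 0.17241.
Standard error of p̂: √(0.142687/58) = √0.002460125 = 0.049600.
The 80% critical value is z* = 1.282.
Margin of error = z*·SE = 1.282 × 0.049600 = 0.0636.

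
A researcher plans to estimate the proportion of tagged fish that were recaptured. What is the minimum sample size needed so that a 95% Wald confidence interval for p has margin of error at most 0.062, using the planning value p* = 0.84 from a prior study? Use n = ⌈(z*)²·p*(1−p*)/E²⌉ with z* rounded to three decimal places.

The 95% critical value is z* = 1.960.
p*(1−p*) = 0.84·0.16 = 0.1344.
(z*)²·p*(1−p*)/E² = 3.841600·0.1344/0.003844 = 134.316.
⌈134.316⌉ = 135.

n = 135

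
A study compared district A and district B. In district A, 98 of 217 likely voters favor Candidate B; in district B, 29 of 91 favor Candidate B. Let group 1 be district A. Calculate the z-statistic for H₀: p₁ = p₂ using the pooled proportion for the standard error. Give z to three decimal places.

z = 2.162

Sample proportions: p̂₁ = 98/217 = 0.45161 and p̂₂ = 29/91 = 0.31868.
Pooling: p̂ = 127/308 = 0.41234.
SE = √[p̂(1−p̂)(1/n₁+1/n₂)] = √[0.41234·0.58766·(1/217+1/91)] ≈ 0.061477.
z = 0.13293/0.061477 = 2.162.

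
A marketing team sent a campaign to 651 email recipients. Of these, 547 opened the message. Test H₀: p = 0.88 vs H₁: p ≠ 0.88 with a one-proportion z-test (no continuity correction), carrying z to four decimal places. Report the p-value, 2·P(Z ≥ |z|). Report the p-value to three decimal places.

p-value = 0.002

p̂ = 547/651 = 0.84025.
SE₀ = √(0.88·0.12/651) = 0.012736.
z = (p̂ − p₀)/SE = (547/651 − 0.88)/0.012736 ≈ -3.1213.
p-value = 2·P(Z ≥ |z|) with z = -3.1213 → 0.002.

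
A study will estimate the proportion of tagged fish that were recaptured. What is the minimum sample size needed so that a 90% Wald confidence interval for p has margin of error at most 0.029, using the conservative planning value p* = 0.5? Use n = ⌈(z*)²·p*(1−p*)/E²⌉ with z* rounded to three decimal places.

z* = 1.645 at the 90% level.
p*(1−p*) = 0.2500.
(z*)²·p*(1−p*)/E² = 2.706025·0.2500/0.000841 = 804.407.
⌈804.407⌉ = 805.

n = 805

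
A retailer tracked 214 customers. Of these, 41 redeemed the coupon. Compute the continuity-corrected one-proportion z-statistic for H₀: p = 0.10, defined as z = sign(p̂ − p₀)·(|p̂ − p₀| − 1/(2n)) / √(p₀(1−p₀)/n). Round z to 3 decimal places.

z = 4.352

p̂ = 41/214 = 0.19159. p̂ − p₀ = 0.091589.
Continuity correction 1/(2n) = 1/428 = 0.002336.
Corrected numerator: |0.091589| − 0.002336 = 0.089253.
Under H₀, SE = √(p₀(1−p₀)/n) = √(0.10·0.90/214) = √0.000420561 = 0.020508.
z = (+)0.089253/0.020508 = 4.352.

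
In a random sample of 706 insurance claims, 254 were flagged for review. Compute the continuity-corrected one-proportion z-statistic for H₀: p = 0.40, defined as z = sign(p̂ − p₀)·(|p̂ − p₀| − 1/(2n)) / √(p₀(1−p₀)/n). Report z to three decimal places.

z = -2.143

The sample proportion is 254/706 = 0.35977. p̂ − p₀ = -0.040227.
Continuity correction 1/(2n) = 1/1412 = 0.000708.
Corrected numerator: |-0.040227| − 0.000708 = 0.039519.
Under H₀, SE = √(p₀(1−p₀)/n) = √(0.40·0.60/706) = √0.000339943 = 0.018438.
z = −0.039519/0.018438 = -2.143.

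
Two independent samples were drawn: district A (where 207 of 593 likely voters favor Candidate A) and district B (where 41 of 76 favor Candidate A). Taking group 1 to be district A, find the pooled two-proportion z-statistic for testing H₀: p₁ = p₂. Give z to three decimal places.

z = -3.236

p̂₁ = 207/593 = 0.34907, p̂₂ = 41/76 = 0.53947.
Pooling: p̂ = 248/669 = 0.37070.
Pooled SE = √[0.2332822·0.01484424] ≈ 0.058846.
z = -0.19040/0.058846 = -3.236.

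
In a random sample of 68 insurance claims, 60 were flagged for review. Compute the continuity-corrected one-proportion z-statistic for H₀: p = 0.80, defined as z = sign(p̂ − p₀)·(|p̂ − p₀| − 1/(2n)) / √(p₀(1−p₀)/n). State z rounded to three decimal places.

z = 1.546

p̂ = 60/68 = 0.88235. p̂ − p₀ = 0.082353.
1/(2n) = 0.007353.
Corrected numerator: |0.082353| − 0.007353 = 0.075000.
Null standard error: √(0.80·0.20/68) = √0.002352941 = 0.048507.
z = +0.075000/0.048507 = 1.546.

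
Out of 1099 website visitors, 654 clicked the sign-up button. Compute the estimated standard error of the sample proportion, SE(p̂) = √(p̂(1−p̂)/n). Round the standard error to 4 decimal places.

SE = 0.0148

p̂ = 654/1099 = 0.59509.
p̂(1−p̂) = 0.240958.
Dividing by n and taking the root: √0.000219252 = 0.0148.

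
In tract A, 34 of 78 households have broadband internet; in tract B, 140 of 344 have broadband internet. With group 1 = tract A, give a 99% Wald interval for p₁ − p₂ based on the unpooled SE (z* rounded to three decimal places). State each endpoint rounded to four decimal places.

p̂₁ = 0.43590, p̂₂ = 0.40698, so the observed difference is 0.02892.
Unpooled SE = √(p̂₁(1−p̂₁)/n₁ + p̂₂(1−p̂₂)/n₂) = √(0.003152447 + 0.000701589) = 0.062081.
The 99% critical value is z* = 2.576. Margin of error = 0.15992.
Interval: 0.02892 ± 0.15992 → (-0.1310, 0.1888).

(-0.1310, 0.1888)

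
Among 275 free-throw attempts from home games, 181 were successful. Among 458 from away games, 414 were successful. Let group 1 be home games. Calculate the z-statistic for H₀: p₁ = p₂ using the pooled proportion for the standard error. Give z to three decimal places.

Sample proportions: p̂₁ = 181/275 = 0.65818 and p̂₂ = 414/458 = 0.90393.
Pooling: p̂ = 595/733 = 0.81173.
Pooled SE = √[0.1528228·0.00581977] ≈ 0.029823.
z = (p̂₁ − p̂₂)/SE = (0.65818 − 0.90393)/0.029823 = -0.24575/0.029823 = -8.240.

z = -8.240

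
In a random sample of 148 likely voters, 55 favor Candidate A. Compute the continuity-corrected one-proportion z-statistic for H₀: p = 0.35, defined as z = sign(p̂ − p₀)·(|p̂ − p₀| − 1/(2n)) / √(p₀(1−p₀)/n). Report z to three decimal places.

z = 0.465

Sample proportion p̂ = 55/148 = 0.37162. p̂ − p₀ = 0.021622.
1/(2n) = 0.003378.
Corrected numerator: |0.021622| − 0.003378 = 0.018244.
SE₀ = √(0.35·0.65/148) = 0.039207.
z = (+)0.018244/0.039207 = 0.465.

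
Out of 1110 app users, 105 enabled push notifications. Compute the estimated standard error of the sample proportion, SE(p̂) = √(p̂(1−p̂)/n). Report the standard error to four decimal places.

p̂ = 105/1110 = 0.09459.
p̂(1−p̂) = 0.09459·0.90541 = 0.085643.
SE = √(0.085643/1110) = √0.000077156 = 0.0088.

SE = 0.0088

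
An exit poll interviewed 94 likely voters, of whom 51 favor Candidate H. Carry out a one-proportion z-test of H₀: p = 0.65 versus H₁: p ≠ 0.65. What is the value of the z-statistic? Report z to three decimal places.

z = -2.184

Sample proportion p̂ = 51/94 = 0.54255.
SE₀ = √(0.65·0.35/94) = 0.049196.
z = (p̂ − p₀)/SE = (0.54255 − 0.65)/0.049196 = -2.184.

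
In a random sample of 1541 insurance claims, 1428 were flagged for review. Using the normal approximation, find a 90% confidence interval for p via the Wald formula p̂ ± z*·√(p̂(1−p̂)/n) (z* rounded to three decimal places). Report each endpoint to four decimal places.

(0.9157, 0.9376)

With x = 1428 successes in n = 1541, p̂ = 0.92667.
Standard error of p̂: √(0.067952/1541) = √0.000044096 = 0.006640.
z* = 1.645 at the 90% level.
Margin = 1.645·0.006640 = 0.01092.
Interval: 0.92667 ± 0.01092 → (0.9157, 0.9376).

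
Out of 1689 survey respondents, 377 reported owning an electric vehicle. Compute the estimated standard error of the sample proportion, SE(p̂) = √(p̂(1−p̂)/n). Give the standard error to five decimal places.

With x = 377 successes in n = 1689, p̂ = 0.22321.
p̂(1−p̂) = 0.173387.
Dividing by n and taking the root: √0.000102657 = 0.01013.

SE = 0.01013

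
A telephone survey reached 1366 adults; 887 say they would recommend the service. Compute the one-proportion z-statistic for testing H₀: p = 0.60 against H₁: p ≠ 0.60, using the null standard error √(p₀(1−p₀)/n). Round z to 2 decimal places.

z = 3.72

Sample proportion p̂ = 887/1366 = 0.64934.
Null standard error: √(0.60·0.40/1366) = √0.000175695 = 0.013255.
z = (0.64934 − 0.60)/0.013255 = 0.04934/0.013255 = 3.72.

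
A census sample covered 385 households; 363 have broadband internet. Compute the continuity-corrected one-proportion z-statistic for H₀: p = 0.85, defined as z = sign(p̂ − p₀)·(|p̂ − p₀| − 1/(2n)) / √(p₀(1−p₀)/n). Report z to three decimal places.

p̂ = 363/385 = 0.94286. p̂ − p₀ = 0.092857.
Continuity correction 1/(2n) = 1/770 = 0.001299.
Corrected numerator: |0.092857| − 0.001299 = 0.091558.
SE₀ = √(0.85·0.15/385) = 0.018198.
z = +0.091558/0.018198 = 5.031.

z = 5.031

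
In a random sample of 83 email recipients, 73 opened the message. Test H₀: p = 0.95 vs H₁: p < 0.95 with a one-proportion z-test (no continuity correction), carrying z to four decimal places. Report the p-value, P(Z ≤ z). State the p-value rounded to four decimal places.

p-value = 0.0016

Sample proportion p̂ = 73/83 = 0.87952.
SE₀ = √(0.95·0.05/83) = 0.023923.
Test statistic (full precision, shown to 4 dp): z = (73/83 − 0.95)/SE₀ ≈ -2.9463.
From the standard normal, P(Z ≤ z) = 0.0016.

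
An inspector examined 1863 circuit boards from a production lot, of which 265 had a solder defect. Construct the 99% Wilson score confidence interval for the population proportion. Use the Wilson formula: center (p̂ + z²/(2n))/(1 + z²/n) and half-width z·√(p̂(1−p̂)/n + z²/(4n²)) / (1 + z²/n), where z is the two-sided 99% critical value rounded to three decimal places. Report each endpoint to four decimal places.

(0.1227, 0.1644)

Here p̂ = 265/1863 = 0.14224 and z = 2.576 (z² = 6.635776).
Denominator 1 + z²/n = 1 + 6.635776/1863 = 1.003562.
Center = (0.14224 + 0.001781)/1.003562 = 0.14351.
Radicand: p̂(1−p̂)/n + z²/(4n²) = 0.000065491 + 0.000000478 = 0.000065969.
Half-width = z·√(radicand)/denom = 2.576·0.008122/1.003562 = 0.02085.
CI: 0.14351 ± 0.02085 = (0.1227, 0.1644).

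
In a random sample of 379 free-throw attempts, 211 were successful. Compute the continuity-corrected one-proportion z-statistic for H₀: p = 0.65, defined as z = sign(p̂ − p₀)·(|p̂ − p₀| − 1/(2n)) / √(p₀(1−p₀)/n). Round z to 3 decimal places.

z = -3.753

With x = 211 successes in n = 379, p̂ = 0.55673. p̂ − p₀ = -0.093272.
Continuity correction 1/(2n) = 1/758 = 0.001319.
Corrected numerator: |-0.093272| − 0.001319 = 0.091953.
SE₀ = √(0.65·0.35/379) = 0.024500.
z = (−)0.091953/0.024500 = -3.753.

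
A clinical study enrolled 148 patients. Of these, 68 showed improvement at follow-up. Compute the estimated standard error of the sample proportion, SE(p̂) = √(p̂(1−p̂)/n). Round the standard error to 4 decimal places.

Sample proportion p̂ = 68/148 = 0.45946.
p̂(1−p̂) = 0.45946·0.54054 = 0.248357.
SE = √(0.248357/148) = 0.0410.

SE = 0.0410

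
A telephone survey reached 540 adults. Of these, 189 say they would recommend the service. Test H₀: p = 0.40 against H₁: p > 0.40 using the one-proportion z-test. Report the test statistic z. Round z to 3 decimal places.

The sample proportion is 189/540 = 0.35000.
SE₀ = √(0.40·0.60/540) = 0.021082.
Test statistic: z = -0.05000/0.021082 = -2.372.

z = -2.372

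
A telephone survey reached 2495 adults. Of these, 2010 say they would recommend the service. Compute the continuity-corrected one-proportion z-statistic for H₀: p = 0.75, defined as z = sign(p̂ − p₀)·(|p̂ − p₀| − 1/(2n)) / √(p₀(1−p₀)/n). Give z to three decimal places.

z = 6.392

With x = 2010 successes in n = 2495, p̂ = 0.80561. p̂ − p₀ = 0.055611.
Continuity correction 1/(2n) = 1/4990 = 0.000200.
Corrected numerator: |0.055611| − 0.000200 = 0.055411.
Under H₀, SE = √(p₀(1−p₀)/n) = √(0.75·0.25/2495) = √0.000075150 = 0.008669.
z = +0.055411/0.008669 = 6.392.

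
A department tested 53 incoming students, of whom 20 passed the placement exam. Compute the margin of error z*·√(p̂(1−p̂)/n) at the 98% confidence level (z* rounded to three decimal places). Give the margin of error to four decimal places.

ME = 0.1549

The sample proportion is 20/53 = 0.37736.
SE(p̂) = √(0.37736·0.62264/53) = 0.066582.
For 98% confidence, z* = 2.326.
So ME = 0.1549.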